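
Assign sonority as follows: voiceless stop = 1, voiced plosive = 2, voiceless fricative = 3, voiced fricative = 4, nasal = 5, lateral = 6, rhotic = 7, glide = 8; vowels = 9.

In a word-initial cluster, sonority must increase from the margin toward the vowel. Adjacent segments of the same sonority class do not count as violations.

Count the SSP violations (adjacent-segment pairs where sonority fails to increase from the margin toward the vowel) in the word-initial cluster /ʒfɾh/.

2

/ʒ/ — voiced fricative, sonority 4.
/f/ — voiceless fricative, sonority 3.
/ɾ/ — rhotic, sonority 7.
/h/ — voiceless fricative, sonority 3.
/ʒ/→/f/: 4→3 (does not rise) — violation.
/f/→/ɾ/: 3→7 (rises) — ok.
/ɾ/→/h/: 7→3 (does not rise) — violation.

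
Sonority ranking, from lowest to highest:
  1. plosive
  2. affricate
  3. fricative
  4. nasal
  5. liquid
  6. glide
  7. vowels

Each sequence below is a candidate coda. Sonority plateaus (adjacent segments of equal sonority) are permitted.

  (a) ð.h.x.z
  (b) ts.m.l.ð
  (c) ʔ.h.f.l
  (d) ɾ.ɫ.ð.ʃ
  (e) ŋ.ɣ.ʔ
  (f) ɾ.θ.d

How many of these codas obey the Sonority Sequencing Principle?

4

(a) sonority 3-3-3-3: well-formed.
(b) sonority 2-4-5-3: ill-formed.
(c) sonority 1-3-3-5: ill-formed.
(d) sonority 5-5-3-3: well-formed.
(e) sonority 4-3-1: well-formed.
(f) sonority 5-3-1: well-formed.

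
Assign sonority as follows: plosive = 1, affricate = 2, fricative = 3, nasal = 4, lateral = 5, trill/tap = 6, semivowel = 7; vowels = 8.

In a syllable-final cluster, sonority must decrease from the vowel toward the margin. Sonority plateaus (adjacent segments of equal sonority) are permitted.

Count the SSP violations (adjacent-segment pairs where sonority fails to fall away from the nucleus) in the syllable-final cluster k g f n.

/k/ is a plosive (sonority 1).
/g/ is a plosive (sonority 1).
/f/ is a fricative (sonority 3).
/n/ is a nasal (sonority 4).
/k/→/g/: 1→1 (plateau, allowed) — ok.
/g/→/f/: 1→3 (does not fall) — violation.
/f/→/n/: 3→4 (does not fall) — violation.

2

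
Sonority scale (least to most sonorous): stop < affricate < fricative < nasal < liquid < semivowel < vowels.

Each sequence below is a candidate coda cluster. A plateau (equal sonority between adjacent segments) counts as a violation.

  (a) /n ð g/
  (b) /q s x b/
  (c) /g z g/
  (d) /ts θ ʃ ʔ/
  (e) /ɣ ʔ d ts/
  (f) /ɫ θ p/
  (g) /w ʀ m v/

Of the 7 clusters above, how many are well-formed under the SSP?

3

(a) 4-3-1 → obeys
(b) 1-3-3-1 → violates
(c) 1-3-1 → violates
(d) 2-3-3-1 → violates
(e) 3-1-1-2 → violates
(f) 5-3-1 → obeys
(g) 6-5-4-3 → obeys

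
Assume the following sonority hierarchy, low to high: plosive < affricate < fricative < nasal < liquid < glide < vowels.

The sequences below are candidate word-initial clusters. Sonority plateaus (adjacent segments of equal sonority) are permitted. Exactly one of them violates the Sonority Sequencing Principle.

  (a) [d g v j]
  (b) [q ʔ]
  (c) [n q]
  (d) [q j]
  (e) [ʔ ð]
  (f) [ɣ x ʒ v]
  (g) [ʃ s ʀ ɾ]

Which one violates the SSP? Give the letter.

c

(a) sonority 1-1-3-6: well-formed.
(b) sonority 1-1: well-formed.
(c) sonority 4-1: ill-formed.
(d) sonority 1-6: well-formed.
(e) sonority 1-3: well-formed.
(f) sonority 3-3-3-3: well-formed.
(g) sonority 3-3-5-5: well-formed.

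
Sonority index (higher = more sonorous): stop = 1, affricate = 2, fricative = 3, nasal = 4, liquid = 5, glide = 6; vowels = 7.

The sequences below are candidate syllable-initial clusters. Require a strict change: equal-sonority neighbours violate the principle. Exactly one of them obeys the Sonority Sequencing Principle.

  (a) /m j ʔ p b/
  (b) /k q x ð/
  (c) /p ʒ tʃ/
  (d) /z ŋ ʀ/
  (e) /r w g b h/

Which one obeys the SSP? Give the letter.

(a) 4-6-1-1-1 → violates
(b) 1-1-3-3 → violates
(c) 1-3-2 → violates
(d) 3-4-5 → obeys
(e) 5-6-1-1-3 → violates

d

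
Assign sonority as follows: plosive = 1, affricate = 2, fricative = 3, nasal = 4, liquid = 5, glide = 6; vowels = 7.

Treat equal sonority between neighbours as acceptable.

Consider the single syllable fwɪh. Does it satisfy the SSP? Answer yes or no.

Onset: /f/ is a fricative (sonority 3), /w/ is a glide (sonority 6); then the nucleus /ɪ/ (sonority 7).
Onset profile 3-6-7 — rises to the nucleus.
Coda: /h/ is a fricative (sonority 3).
Coda profile 7-3 — falls from the nucleus.

yes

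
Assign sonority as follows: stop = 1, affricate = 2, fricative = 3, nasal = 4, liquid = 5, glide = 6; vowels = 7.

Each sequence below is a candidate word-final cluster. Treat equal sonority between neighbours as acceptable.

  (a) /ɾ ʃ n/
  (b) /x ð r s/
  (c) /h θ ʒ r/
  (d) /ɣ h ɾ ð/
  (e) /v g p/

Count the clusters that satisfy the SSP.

(a) sonority 5-3-4: ill-formed.
(b) sonority 3-3-5-3: ill-formed.
(c) sonority 3-3-3-5: ill-formed.
(d) sonority 3-3-5-3: ill-formed.
(e) sonority 3-1-1: well-formed.

1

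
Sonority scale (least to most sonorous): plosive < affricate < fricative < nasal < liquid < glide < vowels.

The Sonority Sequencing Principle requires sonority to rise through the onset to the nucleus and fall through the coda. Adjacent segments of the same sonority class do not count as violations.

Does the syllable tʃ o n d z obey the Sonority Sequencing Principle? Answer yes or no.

no

Onset: /tʃ/ is an affricate (sonority 2); then the nucleus /o/ (sonority 7).
Onset profile 2-7 — rises to the nucleus.
Coda: /n/ is a nasal (sonority 4), /d/ is a plosive (sonority 1), /z/ is a fricative (sonority 3).
Coda profile 7-4-1-3 — does not fall throughout.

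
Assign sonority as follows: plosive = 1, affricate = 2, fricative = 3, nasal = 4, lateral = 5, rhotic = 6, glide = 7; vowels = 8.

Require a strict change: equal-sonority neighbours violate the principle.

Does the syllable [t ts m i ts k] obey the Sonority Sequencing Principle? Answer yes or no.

yes

Onset: /t/ is a plosive (sonority 1), /ts/ is an affricate (sonority 2), /m/ is a nasal (sonority 4); then the nucleus /i/ (sonority 8).
Onset profile 1-2-4-8 — rises to the nucleus.
Coda: /ts/ is an affricate (sonority 2), /k/ is a plosive (sonority 1).
Coda profile 8-2-1 — falls from the nucleus.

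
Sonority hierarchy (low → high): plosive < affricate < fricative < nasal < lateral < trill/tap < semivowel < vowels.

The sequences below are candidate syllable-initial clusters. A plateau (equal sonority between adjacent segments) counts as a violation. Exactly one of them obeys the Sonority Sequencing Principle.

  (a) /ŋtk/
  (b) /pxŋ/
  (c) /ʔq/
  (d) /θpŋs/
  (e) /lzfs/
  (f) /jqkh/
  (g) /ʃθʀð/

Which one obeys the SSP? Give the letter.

b

(a) 4-1-1 → violates
(b) 1-3-4 → obeys
(c) 1-1 → violates
(d) 3-1-4-3 → violates
(e) 5-3-3-3 → violates
(f) 7-1-1-3 → violates
(g) 3-3-6-3 → violates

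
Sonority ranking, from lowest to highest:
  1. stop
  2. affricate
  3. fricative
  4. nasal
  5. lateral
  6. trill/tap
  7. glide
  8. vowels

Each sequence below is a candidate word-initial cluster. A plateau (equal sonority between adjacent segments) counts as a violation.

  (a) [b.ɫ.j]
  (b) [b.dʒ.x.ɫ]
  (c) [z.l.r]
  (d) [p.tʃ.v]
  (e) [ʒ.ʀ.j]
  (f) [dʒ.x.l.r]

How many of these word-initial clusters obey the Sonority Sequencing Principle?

6

(a) 1-5-7 → obeys
(b) 1-2-3-5 → obeys
(c) 3-5-6 → obeys
(d) 1-2-3 → obeys
(e) 3-6-7 → obeys
(f) 2-3-5-6 → obeys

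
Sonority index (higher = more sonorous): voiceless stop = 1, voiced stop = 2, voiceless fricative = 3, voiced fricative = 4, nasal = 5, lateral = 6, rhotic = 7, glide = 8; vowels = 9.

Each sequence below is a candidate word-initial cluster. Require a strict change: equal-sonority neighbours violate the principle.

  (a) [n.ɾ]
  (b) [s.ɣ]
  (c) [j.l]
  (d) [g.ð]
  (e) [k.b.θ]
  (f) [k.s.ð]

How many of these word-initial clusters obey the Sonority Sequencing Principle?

(a) [n.ɾ]: profile 5-7 — obeys.
(b) [s.ɣ]: profile 3-4 — obeys.
(c) [j.l]: profile 8-6 — violates.
(d) [g.ð]: profile 2-4 — obeys.
(e) [k.b.θ]: profile 1-2-3 — obeys.
(f) [k.s.ð]: profile 1-3-4 — obeys.

5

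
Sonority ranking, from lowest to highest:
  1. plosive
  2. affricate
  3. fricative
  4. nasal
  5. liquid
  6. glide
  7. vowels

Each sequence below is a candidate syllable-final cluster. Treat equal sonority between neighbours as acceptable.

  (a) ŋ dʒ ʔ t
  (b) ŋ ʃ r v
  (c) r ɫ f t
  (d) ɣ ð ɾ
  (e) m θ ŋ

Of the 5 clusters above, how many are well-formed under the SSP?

(a) 4-2-1-1 → obeys
(b) 4-3-5-3 → violates
(c) 5-5-3-1 → obeys
(d) 3-3-5 → violates
(e) 4-3-4 → violates

2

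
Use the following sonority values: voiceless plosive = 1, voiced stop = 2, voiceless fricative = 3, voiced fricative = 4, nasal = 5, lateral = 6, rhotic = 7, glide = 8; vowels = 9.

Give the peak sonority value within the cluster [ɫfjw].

/ɫ/: lateral = 6.
/f/: voiceless fricative = 3.
/j/: glide = 8.
/w/: glide = 8.
The maximum is 8.

8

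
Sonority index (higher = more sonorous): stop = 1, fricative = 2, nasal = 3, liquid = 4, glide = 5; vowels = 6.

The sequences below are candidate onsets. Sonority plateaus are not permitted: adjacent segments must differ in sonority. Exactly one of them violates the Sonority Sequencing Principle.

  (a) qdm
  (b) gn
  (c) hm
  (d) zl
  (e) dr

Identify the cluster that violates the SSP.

(a) qdm: profile 1-1-3 — violates.
(b) gn: profile 1-3 — obeys.
(c) hm: profile 2-3 — obeys.
(d) zl: profile 2-4 — obeys.
(e) dr: profile 1-4 — obeys.

a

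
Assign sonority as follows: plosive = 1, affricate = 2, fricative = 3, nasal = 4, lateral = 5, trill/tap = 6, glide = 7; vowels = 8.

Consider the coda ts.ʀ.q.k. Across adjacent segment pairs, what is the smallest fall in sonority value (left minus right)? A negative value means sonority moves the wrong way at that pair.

/ts/ is an affricate (sonority 2).
/ʀ/ is a trill/tap (sonority 6).
/q/ is a plosive (sonority 1).
/k/ is a plosive (sonority 1).
/ts/→/ʀ/: change -4.
/ʀ/→/q/: change +5.
/q/→/k/: change +0.
Minimum = -4.

-4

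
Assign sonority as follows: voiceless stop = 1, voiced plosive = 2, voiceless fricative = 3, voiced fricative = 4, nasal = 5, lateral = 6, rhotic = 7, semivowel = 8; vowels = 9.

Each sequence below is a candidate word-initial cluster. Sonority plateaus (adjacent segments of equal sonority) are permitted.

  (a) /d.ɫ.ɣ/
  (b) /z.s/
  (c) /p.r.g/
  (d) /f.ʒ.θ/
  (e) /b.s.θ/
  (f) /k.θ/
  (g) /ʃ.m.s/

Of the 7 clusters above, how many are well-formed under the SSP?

2

(a) /d.ɫ.ɣ/: profile 2-6-4 — violates.
(b) /z.s/: profile 4-3 — violates.
(c) /p.r.g/: profile 1-7-2 — violates.
(d) /f.ʒ.θ/: profile 3-4-3 — violates.
(e) /b.s.θ/: profile 2-3-3 — obeys.
(f) /k.θ/: profile 1-3 — obeys.
(g) /ʃ.m.s/: profile 3-5-3 — violates.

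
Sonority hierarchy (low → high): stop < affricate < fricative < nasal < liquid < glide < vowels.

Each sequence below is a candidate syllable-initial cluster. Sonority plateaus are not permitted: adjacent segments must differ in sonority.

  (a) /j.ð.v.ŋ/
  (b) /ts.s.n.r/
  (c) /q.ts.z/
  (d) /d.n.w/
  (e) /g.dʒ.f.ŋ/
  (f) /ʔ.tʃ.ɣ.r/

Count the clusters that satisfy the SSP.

5

(a) 6-3-3-4 → violates
(b) 2-3-4-5 → obeys
(c) 1-2-3 → obeys
(d) 1-4-6 → obeys
(e) 1-2-3-4 → obeys
(f) 1-2-3-5 → obeys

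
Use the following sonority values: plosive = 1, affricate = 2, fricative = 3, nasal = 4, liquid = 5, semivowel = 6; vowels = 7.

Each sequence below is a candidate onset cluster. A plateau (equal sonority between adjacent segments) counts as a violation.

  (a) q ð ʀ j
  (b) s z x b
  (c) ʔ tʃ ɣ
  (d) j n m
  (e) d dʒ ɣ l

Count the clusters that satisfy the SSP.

(a) 1-3-5-6 → obeys
(b) 3-3-3-1 → violates
(c) 1-2-3 → obeys
(d) 6-4-4 → violates
(e) 1-2-3-5 → obeys

3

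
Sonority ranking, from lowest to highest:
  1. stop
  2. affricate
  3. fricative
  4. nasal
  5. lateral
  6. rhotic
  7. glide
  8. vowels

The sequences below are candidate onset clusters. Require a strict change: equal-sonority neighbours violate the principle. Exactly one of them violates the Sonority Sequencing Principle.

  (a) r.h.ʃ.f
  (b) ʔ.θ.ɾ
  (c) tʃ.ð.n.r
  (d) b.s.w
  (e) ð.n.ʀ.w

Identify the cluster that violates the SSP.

(a) r.h.ʃ.f: profile 6-3-3-3 — violates.
(b) ʔ.θ.ɾ: profile 1-3-6 — obeys.
(c) tʃ.ð.n.r: profile 2-3-4-6 — obeys.
(d) b.s.w: profile 1-3-7 — obeys.
(e) ð.n.ʀ.w: profile 3-4-6-7 — obeys.

a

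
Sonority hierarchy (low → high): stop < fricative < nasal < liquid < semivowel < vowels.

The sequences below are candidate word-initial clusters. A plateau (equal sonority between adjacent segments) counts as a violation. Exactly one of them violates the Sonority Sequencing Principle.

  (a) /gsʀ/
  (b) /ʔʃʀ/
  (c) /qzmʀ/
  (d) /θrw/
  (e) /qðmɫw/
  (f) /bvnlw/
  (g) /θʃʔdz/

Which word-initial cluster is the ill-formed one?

g

(a) 1-2-4 → obeys
(b) 1-2-4 → obeys
(c) 1-2-3-4 → obeys
(d) 2-4-5 → obeys
(e) 1-2-3-4-5 → obeys
(f) 1-2-3-4-5 → obeys
(g) 2-2-1-1-2 → violates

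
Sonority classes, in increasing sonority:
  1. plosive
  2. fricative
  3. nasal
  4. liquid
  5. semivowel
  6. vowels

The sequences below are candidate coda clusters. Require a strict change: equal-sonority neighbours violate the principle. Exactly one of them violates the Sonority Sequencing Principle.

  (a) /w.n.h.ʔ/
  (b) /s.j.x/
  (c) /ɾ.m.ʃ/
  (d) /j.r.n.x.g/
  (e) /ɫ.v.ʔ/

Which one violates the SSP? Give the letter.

b

(a) /w.n.h.ʔ/: profile 5-3-2-1 — obeys.
(b) /s.j.x/: profile 2-5-2 — violates.
(c) /ɾ.m.ʃ/: profile 4-3-2 — obeys.
(d) /j.r.n.x.g/: profile 5-4-3-2-1 — obeys.
(e) /ɫ.v.ʔ/: profile 4-2-1 — obeys.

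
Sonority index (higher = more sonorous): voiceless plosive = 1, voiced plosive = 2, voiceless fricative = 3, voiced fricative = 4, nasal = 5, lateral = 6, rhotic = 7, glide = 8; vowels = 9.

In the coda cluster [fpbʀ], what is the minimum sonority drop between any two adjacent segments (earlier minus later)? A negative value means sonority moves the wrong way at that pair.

/f/ — voiceless fricative, sonority 3.
/p/ — voiceless plosive, sonority 1.
/b/ — voiced plosive, sonority 2.
/ʀ/ — rhotic, sonority 7.
/f/→/p/: change +2.
/p/→/b/: change -1.
/b/→/ʀ/: change -5.
Minimum = -5.

-5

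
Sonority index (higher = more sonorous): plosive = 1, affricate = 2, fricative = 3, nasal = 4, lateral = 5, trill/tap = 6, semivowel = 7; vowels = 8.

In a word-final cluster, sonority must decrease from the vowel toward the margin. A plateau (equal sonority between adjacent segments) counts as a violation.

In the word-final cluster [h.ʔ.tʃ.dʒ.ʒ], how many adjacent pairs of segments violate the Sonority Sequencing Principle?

3

/h/: fricative = 3.
/ʔ/: plosive = 1.
/tʃ/: affricate = 2.
/dʒ/: affricate = 2.
/ʒ/: fricative = 3.
/h/→/ʔ/: 3→1 (falls) — ok.
/ʔ/→/tʃ/: 1→2 (does not fall) — violation.
/tʃ/→/dʒ/: 2→2 (plateau) — violation.
/dʒ/→/ʒ/: 2→3 (does not fall) — violation.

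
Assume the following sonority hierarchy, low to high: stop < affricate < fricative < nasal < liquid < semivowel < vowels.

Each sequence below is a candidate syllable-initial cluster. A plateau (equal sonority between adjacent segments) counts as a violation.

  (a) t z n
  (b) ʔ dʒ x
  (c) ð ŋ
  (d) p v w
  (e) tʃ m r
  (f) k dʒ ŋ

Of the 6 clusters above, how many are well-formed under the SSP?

6

(a) sonority 1-3-4: well-formed.
(b) sonority 1-2-3: well-formed.
(c) sonority 3-4: well-formed.
(d) sonority 1-3-6: well-formed.
(e) sonority 2-4-5: well-formed.
(f) sonority 1-2-4: well-formed.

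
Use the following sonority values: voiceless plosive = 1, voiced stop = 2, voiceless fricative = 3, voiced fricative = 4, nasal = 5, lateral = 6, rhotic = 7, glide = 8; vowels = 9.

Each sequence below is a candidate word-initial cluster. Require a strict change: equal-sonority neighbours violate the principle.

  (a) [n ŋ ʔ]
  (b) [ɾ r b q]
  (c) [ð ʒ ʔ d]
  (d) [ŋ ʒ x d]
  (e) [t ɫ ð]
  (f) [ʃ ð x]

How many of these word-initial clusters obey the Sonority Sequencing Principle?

0

(a) 5-5-1 → violates
(b) 7-7-2-1 → violates
(c) 4-4-1-2 → violates
(d) 5-4-3-2 → violates
(e) 1-6-4 → violates
(f) 3-4-3 → violates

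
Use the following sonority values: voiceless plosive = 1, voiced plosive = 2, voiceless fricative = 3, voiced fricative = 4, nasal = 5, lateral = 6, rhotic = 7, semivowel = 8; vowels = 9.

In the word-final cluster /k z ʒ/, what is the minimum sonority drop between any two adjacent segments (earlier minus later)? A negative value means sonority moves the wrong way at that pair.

-3

/k/: voiceless plosive = 1.
/z/: voiced fricative = 4.
/ʒ/: voiced fricative = 4.
/k/→/z/: change -3.
/z/→/ʒ/: change +0.
Minimum = -3.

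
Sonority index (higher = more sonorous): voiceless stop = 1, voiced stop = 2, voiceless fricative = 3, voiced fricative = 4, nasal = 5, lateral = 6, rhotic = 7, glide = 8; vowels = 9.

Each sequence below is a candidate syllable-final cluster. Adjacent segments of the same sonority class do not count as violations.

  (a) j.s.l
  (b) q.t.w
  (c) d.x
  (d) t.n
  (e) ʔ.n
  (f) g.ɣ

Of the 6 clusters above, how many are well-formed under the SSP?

0

(a) sonority 8-3-6: ill-formed.
(b) sonority 1-1-8: ill-formed.
(c) sonority 2-3: ill-formed.
(d) sonority 1-5: ill-formed.
(e) sonority 1-5: ill-formed.
(f) sonority 2-4: ill-formed.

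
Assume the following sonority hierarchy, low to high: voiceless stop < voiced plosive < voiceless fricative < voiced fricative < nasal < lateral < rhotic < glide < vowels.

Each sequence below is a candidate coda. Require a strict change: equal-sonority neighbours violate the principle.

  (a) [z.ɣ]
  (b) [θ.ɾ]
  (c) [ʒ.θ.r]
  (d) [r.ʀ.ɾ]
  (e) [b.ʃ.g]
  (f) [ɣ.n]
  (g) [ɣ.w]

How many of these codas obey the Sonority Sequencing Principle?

0

(a) sonority 4-4: ill-formed.
(b) sonority 3-7: ill-formed.
(c) sonority 4-3-7: ill-formed.
(d) sonority 7-7-7: ill-formed.
(e) sonority 2-3-2: ill-formed.
(f) sonority 4-5: ill-formed.
(g) sonority 4-8: ill-formed.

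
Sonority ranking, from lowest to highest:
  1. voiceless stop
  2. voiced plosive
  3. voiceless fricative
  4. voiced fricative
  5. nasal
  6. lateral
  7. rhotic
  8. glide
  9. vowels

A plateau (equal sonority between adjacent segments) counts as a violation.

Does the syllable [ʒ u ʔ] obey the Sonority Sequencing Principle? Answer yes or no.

Onset: /ʒ/ is a voiced fricative (sonority 4); then the nucleus /u/ (sonority 9).
Onset profile 4-9 — rises to the nucleus.
Coda: /ʔ/ is a voiceless stop (sonority 1).
Coda profile 9-1 — falls from the nucleus.

yes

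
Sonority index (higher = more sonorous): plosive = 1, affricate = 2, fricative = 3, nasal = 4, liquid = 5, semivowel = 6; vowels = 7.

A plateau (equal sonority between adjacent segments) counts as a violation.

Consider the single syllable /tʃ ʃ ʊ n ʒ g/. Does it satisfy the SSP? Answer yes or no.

Onset: /tʃ/ is an affricate (sonority 2), /ʃ/ is a fricative (sonority 3); then the nucleus /ʊ/ (sonority 7).
Onset profile 2-3-7 — rises to the nucleus.
Coda: /n/ is a nasal (sonority 4), /ʒ/ is a fricative (sonority 3), /g/ is a plosive (sonority 1).
Coda profile 7-4-3-1 — falls from the nucleus.

yes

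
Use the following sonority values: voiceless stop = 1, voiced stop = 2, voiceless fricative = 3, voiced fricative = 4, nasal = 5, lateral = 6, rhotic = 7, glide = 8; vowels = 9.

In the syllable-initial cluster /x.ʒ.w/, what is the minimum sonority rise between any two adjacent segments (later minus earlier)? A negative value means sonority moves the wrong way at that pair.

1

/x/ is a voiceless fricative (sonority 3).
/ʒ/ is a voiced fricative (sonority 4).
/w/ is a glide (sonority 8).
/x/→/ʒ/: change +1.
/ʒ/→/w/: change +4.
Minimum = 1.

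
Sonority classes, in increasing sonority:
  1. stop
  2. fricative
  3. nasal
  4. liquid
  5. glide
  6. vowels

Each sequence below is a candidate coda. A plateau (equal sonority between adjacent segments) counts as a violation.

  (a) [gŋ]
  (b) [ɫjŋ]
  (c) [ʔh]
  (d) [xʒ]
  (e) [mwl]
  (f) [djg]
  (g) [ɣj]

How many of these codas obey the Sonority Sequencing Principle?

0

(a) sonority 1-3: ill-formed.
(b) sonority 4-5-3: ill-formed.
(c) sonority 1-2: ill-formed.
(d) sonority 2-2: ill-formed.
(e) sonority 3-5-4: ill-formed.
(f) sonority 1-5-1: ill-formed.
(g) sonority 2-5: ill-formed.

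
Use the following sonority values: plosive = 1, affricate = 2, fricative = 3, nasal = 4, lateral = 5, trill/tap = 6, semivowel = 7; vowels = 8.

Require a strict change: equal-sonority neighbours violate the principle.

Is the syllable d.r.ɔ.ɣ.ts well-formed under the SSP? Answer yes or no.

yes

Onset: /d/ is a plosive (sonority 1), /r/ is a trill/tap (sonority 6); then the nucleus /ɔ/ (sonority 8).
Onset profile 1-6-8 — rises to the nucleus.
Coda: /ɣ/ is a fricative (sonority 3), /ts/ is an affricate (sonority 2).
Coda profile 8-3-2 — falls from the nucleus.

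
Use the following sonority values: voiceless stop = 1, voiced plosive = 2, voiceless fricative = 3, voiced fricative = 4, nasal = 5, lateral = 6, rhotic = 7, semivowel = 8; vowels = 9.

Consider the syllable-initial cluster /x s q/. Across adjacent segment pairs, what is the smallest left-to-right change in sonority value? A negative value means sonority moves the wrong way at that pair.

-2

/x/ is a voiceless fricative (sonority 3).
/s/ is a voiceless fricative (sonority 3).
/q/ is a voiceless stop (sonority 1).
/x/→/s/: change +0.
/s/→/q/: change -2.
Minimum = -2.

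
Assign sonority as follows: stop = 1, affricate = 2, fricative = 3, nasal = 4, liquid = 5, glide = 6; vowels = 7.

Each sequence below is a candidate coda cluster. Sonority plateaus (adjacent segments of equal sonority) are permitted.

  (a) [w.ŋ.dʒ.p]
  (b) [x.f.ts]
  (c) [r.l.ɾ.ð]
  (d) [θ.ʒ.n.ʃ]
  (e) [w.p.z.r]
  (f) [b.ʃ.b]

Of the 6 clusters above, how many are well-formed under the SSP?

(a) sonority 6-4-2-1: well-formed.
(b) sonority 3-3-2: well-formed.
(c) sonority 5-5-5-3: well-formed.
(d) sonority 3-3-4-3: ill-formed.
(e) sonority 6-1-3-5: ill-formed.
(f) sonority 1-3-1: ill-formed.

3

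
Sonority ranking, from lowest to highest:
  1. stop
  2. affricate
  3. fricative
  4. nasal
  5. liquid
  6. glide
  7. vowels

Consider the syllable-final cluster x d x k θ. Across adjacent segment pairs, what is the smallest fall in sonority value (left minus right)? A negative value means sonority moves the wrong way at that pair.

-2

/x/ is a fricative (sonority 3).
/d/ is a stop (sonority 1).
/x/ is a fricative (sonority 3).
/k/ is a stop (sonority 1).
/θ/ is a fricative (sonority 3).
/x/→/d/: change +2.
/d/→/x/: change -2.
/x/→/k/: change +2.
/k/→/θ/: change -2.
Minimum = -2.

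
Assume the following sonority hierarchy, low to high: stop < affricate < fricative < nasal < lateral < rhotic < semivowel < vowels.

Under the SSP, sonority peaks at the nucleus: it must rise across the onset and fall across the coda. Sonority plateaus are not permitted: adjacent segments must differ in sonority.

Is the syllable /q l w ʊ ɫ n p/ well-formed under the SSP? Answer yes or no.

yes

Onset: /q/ is a stop (sonority 1), /l/ is a lateral (sonority 5), /w/ is a semivowel (sonority 7); then the nucleus /ʊ/ (sonority 8).
Onset profile 1-5-7-8 — rises to the nucleus.
Coda: /ɫ/ is a lateral (sonority 5), /n/ is a nasal (sonority 4), /p/ is a stop (sonority 1).
Coda profile 8-5-4-1 — falls from the nucleus.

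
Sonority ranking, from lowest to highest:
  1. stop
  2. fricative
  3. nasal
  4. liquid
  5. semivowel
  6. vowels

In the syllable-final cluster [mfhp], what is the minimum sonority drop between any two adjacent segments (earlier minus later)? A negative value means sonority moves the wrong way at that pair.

/m/: nasal = 3.
/f/: fricative = 2.
/h/: fricative = 2.
/p/: stop = 1.
/m/→/f/: change +1.
/f/→/h/: change +0.
/h/→/p/: change +1.
Minimum = 0.

0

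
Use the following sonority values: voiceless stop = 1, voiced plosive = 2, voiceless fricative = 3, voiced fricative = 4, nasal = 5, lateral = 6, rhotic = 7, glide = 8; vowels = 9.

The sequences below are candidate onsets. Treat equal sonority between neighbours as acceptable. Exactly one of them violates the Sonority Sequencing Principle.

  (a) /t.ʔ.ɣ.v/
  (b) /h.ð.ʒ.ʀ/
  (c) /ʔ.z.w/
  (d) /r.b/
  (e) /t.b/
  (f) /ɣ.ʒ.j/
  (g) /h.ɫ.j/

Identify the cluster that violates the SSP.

(a) 1-1-4-4 → obeys
(b) 3-4-4-7 → obeys
(c) 1-4-8 → obeys
(d) 7-2 → violates
(e) 1-2 → obeys
(f) 4-4-8 → obeys
(g) 3-6-8 → obeys

d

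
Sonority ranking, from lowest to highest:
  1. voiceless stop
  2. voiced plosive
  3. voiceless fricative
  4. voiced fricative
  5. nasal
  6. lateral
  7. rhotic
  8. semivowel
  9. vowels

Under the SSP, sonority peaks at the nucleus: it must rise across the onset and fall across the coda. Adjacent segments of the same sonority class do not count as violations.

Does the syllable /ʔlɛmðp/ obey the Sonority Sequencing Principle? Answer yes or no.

yes

Onset: /ʔ/ is a voiceless stop (sonority 1), /l/ is a lateral (sonority 6); then the nucleus /ɛ/ (sonority 9).
Onset profile 1-6-9 — rises to the nucleus.
Coda: /m/ is a nasal (sonority 5), /ð/ is a voiced fricative (sonority 4), /p/ is a voiceless stop (sonority 1).
Coda profile 9-5-4-1 — falls from the nucleus.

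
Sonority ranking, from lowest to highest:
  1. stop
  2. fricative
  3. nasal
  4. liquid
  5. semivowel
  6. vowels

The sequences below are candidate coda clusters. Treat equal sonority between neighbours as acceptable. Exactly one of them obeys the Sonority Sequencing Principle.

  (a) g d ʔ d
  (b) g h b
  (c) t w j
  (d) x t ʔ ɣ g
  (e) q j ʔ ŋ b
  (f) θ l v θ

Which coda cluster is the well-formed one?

(a) sonority 1-1-1-1: well-formed.
(b) sonority 1-2-1: ill-formed.
(c) sonority 1-5-5: ill-formed.
(d) sonority 2-1-1-2-1: ill-formed.
(e) sonority 1-5-1-3-1: ill-formed.
(f) sonority 2-4-2-2: ill-formed.

a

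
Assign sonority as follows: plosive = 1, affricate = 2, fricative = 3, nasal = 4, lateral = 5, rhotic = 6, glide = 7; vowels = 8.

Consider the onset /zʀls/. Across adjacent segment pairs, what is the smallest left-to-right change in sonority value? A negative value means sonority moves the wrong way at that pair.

-2

/z/: fricative = 3.
/ʀ/: rhotic = 6.
/l/: lateral = 5.
/s/: fricative = 3.
/z/→/ʀ/: change +3.
/ʀ/→/l/: change -1.
/l/→/s/: change -2.
Minimum = -2.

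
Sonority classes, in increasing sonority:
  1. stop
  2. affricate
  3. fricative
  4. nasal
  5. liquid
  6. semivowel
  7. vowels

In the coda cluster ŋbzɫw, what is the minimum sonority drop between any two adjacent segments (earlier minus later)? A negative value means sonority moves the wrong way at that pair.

/ŋ/: nasal = 4.
/b/: stop = 1.
/z/: fricative = 3.
/ɫ/: liquid = 5.
/w/: semivowel = 6.
/ŋ/→/b/: change +3.
/b/→/z/: change -2.
/z/→/ɫ/: change -2.
/ɫ/→/w/: change -1.
Minimum = -2.

-2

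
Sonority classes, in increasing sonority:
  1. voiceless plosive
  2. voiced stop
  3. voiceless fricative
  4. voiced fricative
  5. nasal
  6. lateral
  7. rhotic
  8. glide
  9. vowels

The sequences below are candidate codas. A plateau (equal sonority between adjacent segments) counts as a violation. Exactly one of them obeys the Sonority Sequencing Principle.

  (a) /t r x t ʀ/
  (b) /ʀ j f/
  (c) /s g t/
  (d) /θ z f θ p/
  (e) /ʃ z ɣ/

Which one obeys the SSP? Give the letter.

(a) /t r x t ʀ/: profile 1-7-3-1-7 — violates.
(b) /ʀ j f/: profile 7-8-3 — violates.
(c) /s g t/: profile 3-2-1 — obeys.
(d) /θ z f θ p/: profile 3-4-3-3-1 — violates.
(e) /ʃ z ɣ/: profile 3-4-4 — violates.

c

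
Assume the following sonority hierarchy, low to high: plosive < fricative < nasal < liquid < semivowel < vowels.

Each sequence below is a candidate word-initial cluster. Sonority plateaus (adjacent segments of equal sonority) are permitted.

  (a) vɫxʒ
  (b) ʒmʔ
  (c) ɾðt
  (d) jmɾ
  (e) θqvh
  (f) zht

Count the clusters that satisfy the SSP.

(a) vɫxʒ: profile 2-4-2-2 — violates.
(b) ʒmʔ: profile 2-3-1 — violates.
(c) ɾðt: profile 4-2-1 — violates.
(d) jmɾ: profile 5-3-4 — violates.
(e) θqvh: profile 2-1-2-2 — violates.
(f) zht: profile 2-2-1 — violates.

0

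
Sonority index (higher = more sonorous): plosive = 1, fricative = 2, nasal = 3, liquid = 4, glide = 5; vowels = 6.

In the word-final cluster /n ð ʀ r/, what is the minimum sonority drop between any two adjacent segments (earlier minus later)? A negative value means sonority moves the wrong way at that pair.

/n/ — nasal, sonority 3.
/ð/ — fricative, sonority 2.
/ʀ/ — liquid, sonority 4.
/r/ — liquid, sonority 4.
/n/→/ð/: change +1.
/ð/→/ʀ/: change -2.
/ʀ/→/r/: change +0.
Minimum = -2.

-2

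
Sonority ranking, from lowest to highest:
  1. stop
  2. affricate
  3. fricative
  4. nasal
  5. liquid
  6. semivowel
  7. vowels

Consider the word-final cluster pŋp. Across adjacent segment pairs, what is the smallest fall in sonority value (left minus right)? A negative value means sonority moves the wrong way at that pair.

-3

/p/ — stop, sonority 1.
/ŋ/ — nasal, sonority 4.
/p/ — stop, sonority 1.
/p/→/ŋ/: change -3.
/ŋ/→/p/: change +3.
Minimum = -3.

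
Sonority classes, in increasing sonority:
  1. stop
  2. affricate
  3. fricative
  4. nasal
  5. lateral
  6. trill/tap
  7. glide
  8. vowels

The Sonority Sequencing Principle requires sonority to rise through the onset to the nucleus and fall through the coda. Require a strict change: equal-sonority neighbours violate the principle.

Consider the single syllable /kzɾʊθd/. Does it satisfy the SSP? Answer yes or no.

yes

Onset: /k/ is a stop (sonority 1), /z/ is a fricative (sonority 3), /ɾ/ is a trill/tap (sonority 6); then the nucleus /ʊ/ (sonority 8).
Onset profile 1-3-6-8 — rises to the nucleus.
Coda: /θ/ is a fricative (sonority 3), /d/ is a stop (sonority 1).
Coda profile 8-3-1 — falls from the nucleus.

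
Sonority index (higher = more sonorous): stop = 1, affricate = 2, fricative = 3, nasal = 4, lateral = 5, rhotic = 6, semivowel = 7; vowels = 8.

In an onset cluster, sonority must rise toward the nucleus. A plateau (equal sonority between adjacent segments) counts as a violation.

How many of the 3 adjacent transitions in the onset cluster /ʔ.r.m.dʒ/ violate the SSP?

/ʔ/ — stop, sonority 1.
/r/ — rhotic, sonority 6.
/m/ — nasal, sonority 4.
/dʒ/ — affricate, sonority 2.
/ʔ/→/r/: 1→6 (rises) — ok.
/r/→/m/: 6→4 (does not rise) — violation.
/m/→/dʒ/: 4→2 (does not rise) — violation.

2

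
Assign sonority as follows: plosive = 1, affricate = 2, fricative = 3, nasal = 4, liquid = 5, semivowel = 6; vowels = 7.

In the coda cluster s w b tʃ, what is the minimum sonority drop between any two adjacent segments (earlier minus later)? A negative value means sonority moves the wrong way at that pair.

-3

/s/ is a fricative (sonority 3).
/w/ is a semivowel (sonority 6).
/b/ is a plosive (sonority 1).
/tʃ/ is an affricate (sonority 2).
/s/→/w/: change -3.
/w/→/b/: change +5.
/b/→/tʃ/: change -1.
Minimum = -3.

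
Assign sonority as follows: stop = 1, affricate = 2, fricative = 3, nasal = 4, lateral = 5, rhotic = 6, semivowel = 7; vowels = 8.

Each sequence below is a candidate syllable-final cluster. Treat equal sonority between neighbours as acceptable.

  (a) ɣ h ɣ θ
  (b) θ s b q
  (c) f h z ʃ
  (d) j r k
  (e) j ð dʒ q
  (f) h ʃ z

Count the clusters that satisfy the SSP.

6

(a) ɣ h ɣ θ: profile 3-3-3-3 — obeys.
(b) θ s b q: profile 3-3-1-1 — obeys.
(c) f h z ʃ: profile 3-3-3-3 — obeys.
(d) j r k: profile 7-6-1 — obeys.
(e) j ð dʒ q: profile 7-3-2-1 — obeys.
(f) h ʃ z: profile 3-3-3 — obeys.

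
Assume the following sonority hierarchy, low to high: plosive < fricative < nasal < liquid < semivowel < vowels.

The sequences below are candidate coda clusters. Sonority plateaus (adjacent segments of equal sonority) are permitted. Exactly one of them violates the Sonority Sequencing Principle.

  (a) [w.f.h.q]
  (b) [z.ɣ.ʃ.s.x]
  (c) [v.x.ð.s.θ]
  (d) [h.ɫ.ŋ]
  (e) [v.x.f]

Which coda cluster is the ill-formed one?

d

(a) sonority 5-2-2-1: well-formed.
(b) sonority 2-2-2-2-2: well-formed.
(c) sonority 2-2-2-2-2: well-formed.
(d) sonority 2-4-3: ill-formed.
(e) sonority 2-2-2: well-formed.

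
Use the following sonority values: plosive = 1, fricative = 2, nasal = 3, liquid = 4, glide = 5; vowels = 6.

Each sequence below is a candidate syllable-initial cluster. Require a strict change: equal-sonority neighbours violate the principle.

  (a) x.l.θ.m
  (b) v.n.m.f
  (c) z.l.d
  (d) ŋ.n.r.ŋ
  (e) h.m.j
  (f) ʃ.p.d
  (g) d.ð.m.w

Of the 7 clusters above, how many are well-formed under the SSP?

(a) 2-4-2-3 → violates
(b) 2-3-3-2 → violates
(c) 2-4-1 → violates
(d) 3-3-4-3 → violates
(e) 2-3-5 → obeys
(f) 2-1-1 → violates
(g) 1-2-3-5 → obeys

2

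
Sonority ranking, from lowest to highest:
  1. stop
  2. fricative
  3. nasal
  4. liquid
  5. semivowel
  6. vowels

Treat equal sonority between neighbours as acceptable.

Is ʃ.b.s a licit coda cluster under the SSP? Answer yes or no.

no

/ʃ/: fricative = 2.
/b/: stop = 1.
/s/: fricative = 2.
The profile is 2-1-2. Between /b/ (1) and /s/ (2) sonority does not fall, so the cluster violates the SSP.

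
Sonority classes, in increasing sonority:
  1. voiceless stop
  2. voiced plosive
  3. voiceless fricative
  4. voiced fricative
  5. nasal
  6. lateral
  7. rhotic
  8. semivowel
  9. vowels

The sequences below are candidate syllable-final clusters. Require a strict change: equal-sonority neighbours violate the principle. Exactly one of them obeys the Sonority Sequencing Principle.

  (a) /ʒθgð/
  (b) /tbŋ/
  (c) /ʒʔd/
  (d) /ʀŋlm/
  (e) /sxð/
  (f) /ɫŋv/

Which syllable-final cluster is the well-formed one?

f

(a) /ʒθgð/: profile 4-3-2-4 — violates.
(b) /tbŋ/: profile 1-2-5 — violates.
(c) /ʒʔd/: profile 4-1-2 — violates.
(d) /ʀŋlm/: profile 7-5-6-5 — violates.
(e) /sxð/: profile 3-3-4 — violates.
(f) /ɫŋv/: profile 6-5-4 — obeys.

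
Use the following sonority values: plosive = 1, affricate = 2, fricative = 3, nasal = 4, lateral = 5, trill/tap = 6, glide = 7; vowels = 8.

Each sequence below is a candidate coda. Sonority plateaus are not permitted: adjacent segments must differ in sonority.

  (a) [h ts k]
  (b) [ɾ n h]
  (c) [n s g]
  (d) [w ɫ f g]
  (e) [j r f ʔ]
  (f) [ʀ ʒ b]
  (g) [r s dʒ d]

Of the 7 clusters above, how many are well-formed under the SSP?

(a) [h ts k]: profile 3-2-1 — obeys.
(b) [ɾ n h]: profile 6-4-3 — obeys.
(c) [n s g]: profile 4-3-1 — obeys.
(d) [w ɫ f g]: profile 7-5-3-1 — obeys.
(e) [j r f ʔ]: profile 7-6-3-1 — obeys.
(f) [ʀ ʒ b]: profile 6-3-1 — obeys.
(g) [r s dʒ d]: profile 6-3-2-1 — obeys.

7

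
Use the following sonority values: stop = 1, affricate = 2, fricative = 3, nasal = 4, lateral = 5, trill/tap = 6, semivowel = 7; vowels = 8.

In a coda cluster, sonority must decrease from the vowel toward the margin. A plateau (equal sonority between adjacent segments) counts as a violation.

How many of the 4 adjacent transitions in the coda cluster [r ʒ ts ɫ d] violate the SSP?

/r/ is a trill/tap (sonority 6).
/ʒ/ is a fricative (sonority 3).
/ts/ is an affricate (sonority 2).
/ɫ/ is a lateral (sonority 5).
/d/ is a stop (sonority 1).
/r/→/ʒ/: 6→3 (falls) — ok.
/ʒ/→/ts/: 3→2 (falls) — ok.
/ts/→/ɫ/: 2→5 (does not fall) — violation.
/ɫ/→/d/: 5→1 (falls) — ok.

1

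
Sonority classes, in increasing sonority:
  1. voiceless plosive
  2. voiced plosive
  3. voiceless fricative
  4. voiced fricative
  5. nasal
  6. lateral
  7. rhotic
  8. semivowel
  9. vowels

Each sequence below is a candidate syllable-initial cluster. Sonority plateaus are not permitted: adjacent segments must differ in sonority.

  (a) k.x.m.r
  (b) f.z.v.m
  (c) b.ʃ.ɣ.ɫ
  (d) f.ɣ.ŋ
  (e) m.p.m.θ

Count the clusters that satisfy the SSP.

3

(a) sonority 1-3-5-7: well-formed.
(b) sonority 3-4-4-5: ill-formed.
(c) sonority 2-3-4-6: well-formed.
(d) sonority 3-4-5: well-formed.
(e) sonority 5-1-5-3: ill-formed.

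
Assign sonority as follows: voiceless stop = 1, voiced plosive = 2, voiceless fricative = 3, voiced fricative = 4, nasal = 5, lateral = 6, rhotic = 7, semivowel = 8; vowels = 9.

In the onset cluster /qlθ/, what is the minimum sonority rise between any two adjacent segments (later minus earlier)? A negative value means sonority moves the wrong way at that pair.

/q/ is a voiceless stop (sonority 1).
/l/ is a lateral (sonority 6).
/θ/ is a voiceless fricative (sonority 3).
/q/→/l/: change +5.
/l/→/θ/: change -3.
Minimum = -3.

-3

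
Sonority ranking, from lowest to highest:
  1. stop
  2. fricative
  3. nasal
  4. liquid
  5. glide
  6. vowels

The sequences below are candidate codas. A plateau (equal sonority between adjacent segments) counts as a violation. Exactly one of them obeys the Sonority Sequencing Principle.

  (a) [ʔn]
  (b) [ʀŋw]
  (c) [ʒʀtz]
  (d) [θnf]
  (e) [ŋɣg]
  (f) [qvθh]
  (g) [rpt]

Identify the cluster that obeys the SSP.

e

(a) sonority 1-3: ill-formed.
(b) sonority 4-3-5: ill-formed.
(c) sonority 2-4-1-2: ill-formed.
(d) sonority 2-3-2: ill-formed.
(e) sonority 3-2-1: well-formed.
(f) sonority 1-2-2-2: ill-formed.
(g) sonority 4-1-1: ill-formed.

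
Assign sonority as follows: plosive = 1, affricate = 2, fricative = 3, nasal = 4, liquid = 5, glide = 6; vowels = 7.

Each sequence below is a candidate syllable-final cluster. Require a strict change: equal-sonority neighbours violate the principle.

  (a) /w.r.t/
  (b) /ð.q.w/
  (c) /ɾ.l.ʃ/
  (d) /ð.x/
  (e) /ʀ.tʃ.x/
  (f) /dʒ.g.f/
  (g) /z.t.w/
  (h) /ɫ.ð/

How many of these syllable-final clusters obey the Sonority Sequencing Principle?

2

(a) sonority 6-5-1: well-formed.
(b) sonority 3-1-6: ill-formed.
(c) sonority 5-5-3: ill-formed.
(d) sonority 3-3: ill-formed.
(e) sonority 5-2-3: ill-formed.
(f) sonority 2-1-3: ill-formed.
(g) sonority 3-1-6: ill-formed.
(h) sonority 5-3: well-formed.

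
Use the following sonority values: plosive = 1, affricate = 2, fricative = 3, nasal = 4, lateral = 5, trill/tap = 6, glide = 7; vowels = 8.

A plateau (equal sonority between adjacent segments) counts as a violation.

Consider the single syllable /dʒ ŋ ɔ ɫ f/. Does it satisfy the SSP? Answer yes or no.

yes

Onset: /dʒ/ is an affricate (sonority 2), /ŋ/ is a nasal (sonority 4); then the nucleus /ɔ/ (sonority 8).
Onset profile 2-4-8 — rises to the nucleus.
Coda: /ɫ/ is a lateral (sonority 5), /f/ is a fricative (sonority 3).
Coda profile 8-5-3 — falls from the nucleus.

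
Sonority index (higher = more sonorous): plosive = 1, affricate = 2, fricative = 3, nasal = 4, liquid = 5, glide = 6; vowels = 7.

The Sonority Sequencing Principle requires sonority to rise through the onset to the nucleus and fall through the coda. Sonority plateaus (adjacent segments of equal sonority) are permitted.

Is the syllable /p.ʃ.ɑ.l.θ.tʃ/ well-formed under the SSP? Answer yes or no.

yes

Onset: /p/ is a plosive (sonority 1), /ʃ/ is a fricative (sonority 3); then the nucleus /ɑ/ (sonority 7).
Onset profile 1-3-7 — rises to the nucleus.
Coda: /l/ is a liquid (sonority 5), /θ/ is a fricative (sonority 3), /tʃ/ is an affricate (sonority 2).
Coda profile 7-5-3-2 — falls from the nucleus.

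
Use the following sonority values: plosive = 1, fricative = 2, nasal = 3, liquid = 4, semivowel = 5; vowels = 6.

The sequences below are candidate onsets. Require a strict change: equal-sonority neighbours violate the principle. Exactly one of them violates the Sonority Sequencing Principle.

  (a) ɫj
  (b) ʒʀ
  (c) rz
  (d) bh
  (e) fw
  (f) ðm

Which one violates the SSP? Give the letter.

c

(a) ɫj: profile 4-5 — obeys.
(b) ʒʀ: profile 2-4 — obeys.
(c) rz: profile 4-2 — violates.
(d) bh: profile 1-2 — obeys.
(e) fw: profile 2-5 — obeys.
(f) ðm: profile 2-3 — obeys.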